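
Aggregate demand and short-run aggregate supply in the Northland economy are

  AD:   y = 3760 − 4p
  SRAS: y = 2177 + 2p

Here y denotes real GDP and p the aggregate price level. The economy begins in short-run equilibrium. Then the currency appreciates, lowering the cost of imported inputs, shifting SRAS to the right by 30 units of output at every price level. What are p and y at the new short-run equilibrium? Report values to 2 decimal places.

This is a positive supply shock: SRAS shifts right.
New SRAS: y = 2207 + 2p.
Set AD = SRAS: 3760 − 4p = 2207 + 2p, so 1553 = 6p and p = 258.83.
Substituting into AD, y = 2724.67.

p = 258.83, y = 2724.67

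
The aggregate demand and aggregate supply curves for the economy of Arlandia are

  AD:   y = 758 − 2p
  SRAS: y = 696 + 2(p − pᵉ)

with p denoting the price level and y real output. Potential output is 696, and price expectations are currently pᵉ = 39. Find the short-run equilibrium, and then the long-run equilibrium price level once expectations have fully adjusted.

Short run: p = 35, y = 688. Long run: p = 31.

Short run: with pᵉ = 39, SRAS is y = 618 + 2p. Setting AD = SRAS gives 140 = 4p, so p = 35 and y = 758 − 2·35 = 688.
Output 688 is below potential 696, so over time expected prices fall and SRAS shifts right until y returns to 696.
Long run: y = 696 on the AD curve gives 696 = 758 − 2p, so p = 31.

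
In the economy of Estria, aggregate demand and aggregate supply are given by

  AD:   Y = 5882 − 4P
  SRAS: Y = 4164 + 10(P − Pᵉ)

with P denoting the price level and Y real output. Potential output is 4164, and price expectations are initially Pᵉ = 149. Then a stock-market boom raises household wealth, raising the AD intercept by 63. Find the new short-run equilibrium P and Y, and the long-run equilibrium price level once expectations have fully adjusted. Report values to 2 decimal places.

Short run: P = 233.64, Y = 5010.43. Long run: P = 445.25.

AD shifts right: new AD is Y = 5945 − 4P. With Pᵉ = 149, SRAS is Y = 2674 + 10P.
Short run: 5945 − 4P = 2674 + 10P gives 3271 = 14P, so P = 233.64 and Y = 5945 − 4P = 5010.43.
Y = 5010.43 is above potential 4164; expectations adjust and SRAS shifts left until Y = 4164.
Long run: on the new AD curve, 4164 = 5945 − 4P gives P = 445.25.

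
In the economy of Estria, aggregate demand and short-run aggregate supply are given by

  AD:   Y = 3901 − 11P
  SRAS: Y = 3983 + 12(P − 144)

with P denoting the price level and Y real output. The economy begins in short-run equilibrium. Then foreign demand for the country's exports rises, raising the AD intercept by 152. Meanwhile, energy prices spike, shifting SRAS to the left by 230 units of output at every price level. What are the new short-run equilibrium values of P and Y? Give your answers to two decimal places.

After both shocks: AD is Y = 4053 − 11P and SRAS is Y = 2025 + 12P.
Setting them equal: 2028 = 23P, so P = 88.17.
Substituting into AD, Y = 3083.09.

P = 88.17, Y = 3083.09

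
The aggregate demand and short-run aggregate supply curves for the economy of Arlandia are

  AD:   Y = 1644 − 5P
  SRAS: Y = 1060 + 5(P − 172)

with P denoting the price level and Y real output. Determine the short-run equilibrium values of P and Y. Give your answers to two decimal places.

Write SRAS as Y = 1060 + 5P − 860 = 200 + 5P.
Set AD = SRAS: 1644 − 5P = 200 + 5P, so 1444 = 10P and P = 144.40.
Substituting into AD, Y = 1644 − 5P = 922.00.

P = 144.40, Y = 922.00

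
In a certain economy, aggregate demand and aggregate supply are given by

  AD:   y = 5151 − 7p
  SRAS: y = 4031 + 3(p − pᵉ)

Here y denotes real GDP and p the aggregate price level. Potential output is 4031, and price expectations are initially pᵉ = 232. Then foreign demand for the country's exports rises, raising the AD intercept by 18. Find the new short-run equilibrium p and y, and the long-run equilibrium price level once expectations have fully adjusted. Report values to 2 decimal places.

Short run: p = 183.40, y = 3885.20. Long run: p = 162.57.

AD shifts right: new AD is y = 5169 − 7p. With pᵉ = 232, SRAS is y = 3335 + 3p.
Short run: 5169 − 7p = 3335 + 3p gives 1834 = 10p, so p = 183.40 and y = 5169 − 7p = 3885.20.
y = 3885.20 is below potential 4031; expectations adjust and SRAS shifts right until y = 4031.
Long run: on the new AD curve, 4031 = 5169 − 7p gives p = 162.57.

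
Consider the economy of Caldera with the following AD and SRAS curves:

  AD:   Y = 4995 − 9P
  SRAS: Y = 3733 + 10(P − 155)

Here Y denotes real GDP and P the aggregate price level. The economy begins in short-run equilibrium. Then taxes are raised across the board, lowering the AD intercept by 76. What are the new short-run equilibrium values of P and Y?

P = 144, Y = 3623

This is a negative demand shock: AD shifts left.
New AD: Y = 4919 − 9P.
SRAS can be written Y = 2183 + 10P.
Set AD = SRAS: 4919 − 9P = 2183 + 10P, so 2736 = 19P and P = 144.
Y = 4919 − 9·144 = 3623.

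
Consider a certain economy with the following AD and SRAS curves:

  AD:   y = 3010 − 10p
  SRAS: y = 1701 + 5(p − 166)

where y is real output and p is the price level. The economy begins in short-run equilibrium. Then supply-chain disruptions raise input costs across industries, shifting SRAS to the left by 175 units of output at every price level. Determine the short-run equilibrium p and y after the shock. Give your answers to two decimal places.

This is a negative supply shock: SRAS shifts left.
New SRAS: y = 696 + 5p.
Set AD = SRAS: 3010 − 10p = 696 + 5p, so 2314 = 15p and p = 154.27.
Substituting into AD, y = 1467.33.

p = 154.27, y = 1467.33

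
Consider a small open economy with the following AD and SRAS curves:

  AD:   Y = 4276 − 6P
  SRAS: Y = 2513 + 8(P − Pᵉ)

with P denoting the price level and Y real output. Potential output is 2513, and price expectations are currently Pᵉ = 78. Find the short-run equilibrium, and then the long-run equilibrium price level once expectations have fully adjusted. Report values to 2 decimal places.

Short run: P = 170.50, Y = 3253.00. Long run: P = 293.83.

Short run: with Pᵉ = 78, SRAS is Y = 1889 + 8P. Setting AD = SRAS gives 2387 = 14P, so P = 170.50 and Y = 4276 − 6P = 3253.00.
Output 3253.00 is above potential 2513, so over time expected prices rise and SRAS shifts left until Y returns to 2513.
Long run: Y = 2513 on the AD curve gives 2513 = 4276 − 6P, so P = 293.83.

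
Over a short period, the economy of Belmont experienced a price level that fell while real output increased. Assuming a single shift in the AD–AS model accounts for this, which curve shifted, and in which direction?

SRAS shifted right

P fell and Y rose. An AD shift moves P and Y in the same direction; an SRAS shift moves them in opposite directions.
Here P and Y moved in opposite directions, so the SRAS curve shifted.
Since Y rose, SRAS shifted right.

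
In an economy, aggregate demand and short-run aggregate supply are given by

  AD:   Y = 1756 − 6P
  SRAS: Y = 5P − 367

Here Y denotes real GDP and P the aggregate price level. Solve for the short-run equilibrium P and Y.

Set AD = SRAS: 1756 − 6P = 5P − 367, so 2123 = 11P and P = 193.
Then Y = 1756 − 6·193 = 598.

P = 193, Y = 598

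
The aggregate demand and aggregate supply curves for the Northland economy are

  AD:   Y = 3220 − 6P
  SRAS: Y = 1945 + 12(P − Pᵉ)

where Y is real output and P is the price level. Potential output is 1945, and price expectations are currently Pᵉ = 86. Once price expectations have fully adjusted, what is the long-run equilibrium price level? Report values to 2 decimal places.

Long-run P = 212.50

Short run: with Pᵉ = 86, SRAS is Y = 913 + 12P. Setting AD = SRAS gives 2307 = 18P, so P = 128.17 and Y = 3220 − 6P = 2451.00.
Output 2451.00 is above potential 1945, so over time expected prices rise and SRAS shifts left until Y returns to 1945.
Long run: Y = 1945 on the AD curve gives 1945 = 3220 − 6P, so P = 212.50.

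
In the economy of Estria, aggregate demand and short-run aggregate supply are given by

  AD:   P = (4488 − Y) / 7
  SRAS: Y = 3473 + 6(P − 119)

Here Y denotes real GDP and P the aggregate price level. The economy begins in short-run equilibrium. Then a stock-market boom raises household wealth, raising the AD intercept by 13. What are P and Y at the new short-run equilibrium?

This is a positive demand shock: AD shifts right.
New AD: Y = 4501 − 7P.
SRAS can be written Y = 2759 + 6P.
Set AD = SRAS: 4501 − 7P = 2759 + 6P, so 1742 = 13P and P = 134.
Y = 4501 − 7·134 = 3563.

P = 134, Y = 3563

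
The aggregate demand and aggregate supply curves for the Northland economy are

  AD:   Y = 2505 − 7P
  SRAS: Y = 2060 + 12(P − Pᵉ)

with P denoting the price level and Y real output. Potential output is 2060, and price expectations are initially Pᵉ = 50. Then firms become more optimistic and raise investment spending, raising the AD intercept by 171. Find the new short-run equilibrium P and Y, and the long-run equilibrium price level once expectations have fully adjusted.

AD shifts right: new AD is Y = 2676 − 7P. With Pᵉ = 50, SRAS is Y = 1460 + 12P.
Short run: 2676 − 7P = 1460 + 12P gives 1216 = 19P, so P = 64 and Y = 2676 − 7·64 = 2228.
Y = 2228 is above potential 2060; expectations adjust and SRAS shifts left until Y = 2060.
Long run: on the new AD curve, 2060 = 2676 − 7P gives P = 88.

Short run: P = 64, Y = 2228. Long run: P = 88.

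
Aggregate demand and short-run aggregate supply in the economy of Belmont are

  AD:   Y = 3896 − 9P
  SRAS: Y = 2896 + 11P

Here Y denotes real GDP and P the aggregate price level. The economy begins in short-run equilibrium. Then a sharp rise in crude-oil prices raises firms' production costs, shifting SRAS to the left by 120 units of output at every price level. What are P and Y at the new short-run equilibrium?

P = 56, Y = 3392

This is a negative supply shock: SRAS shifts left.
New SRAS: Y = 2776 + 11P.
Set AD = SRAS: 3896 − 9P = 2776 + 11P, so 1120 = 20P and P = 56.
Y = 3896 − 9·56 = 3392.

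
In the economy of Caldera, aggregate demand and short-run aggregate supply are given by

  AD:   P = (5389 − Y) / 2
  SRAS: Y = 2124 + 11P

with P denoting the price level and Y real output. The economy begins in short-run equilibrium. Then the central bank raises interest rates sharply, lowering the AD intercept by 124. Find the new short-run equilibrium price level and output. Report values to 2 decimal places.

This is a negative demand shock: AD shifts left.
New AD: Y = 5265 − 2P.
Set AD = SRAS: 5265 − 2P = 2124 + 11P, so 3141 = 13P and P = 241.62.
Substituting into AD, Y = 4781.77.

P = 241.62, Y = 4781.77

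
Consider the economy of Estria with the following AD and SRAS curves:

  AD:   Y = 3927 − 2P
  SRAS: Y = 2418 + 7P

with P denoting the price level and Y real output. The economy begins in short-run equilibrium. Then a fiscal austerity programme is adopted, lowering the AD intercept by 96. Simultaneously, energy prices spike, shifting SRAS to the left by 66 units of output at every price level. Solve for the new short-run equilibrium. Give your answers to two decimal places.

After both shocks: AD is Y = 3831 − 2P and SRAS is Y = 2352 + 7P.
Setting them equal: 1479 = 9P, so P = 164.33.
Substituting into AD, Y = 3502.33.

P = 164.33, Y = 3502.33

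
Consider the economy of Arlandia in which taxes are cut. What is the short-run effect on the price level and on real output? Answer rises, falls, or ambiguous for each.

Price level: rises; output: rises

This is a positive demand shock: AD shifts right.
Moving along the upward-sloping SRAS curve, P rises and Y rises.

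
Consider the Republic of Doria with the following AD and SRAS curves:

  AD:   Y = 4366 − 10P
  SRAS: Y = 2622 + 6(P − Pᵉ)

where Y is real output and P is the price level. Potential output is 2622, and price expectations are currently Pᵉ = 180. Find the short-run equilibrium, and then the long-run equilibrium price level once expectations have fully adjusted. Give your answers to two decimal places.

Short run: P = 176.50, Y = 2601.00. Long run: P = 174.40.

Short run: with Pᵉ = 180, SRAS is Y = 1542 + 6P. Setting AD = SRAS gives 2824 = 16P, so P = 176.50 and Y = 4366 − 10P = 2601.00.
Output 2601.00 is below potential 2622, so over time expected prices fall and SRAS shifts right until Y returns to 2622.
Long run: Y = 2622 on the AD curve gives 2622 = 4366 − 10P, so P = 174.40.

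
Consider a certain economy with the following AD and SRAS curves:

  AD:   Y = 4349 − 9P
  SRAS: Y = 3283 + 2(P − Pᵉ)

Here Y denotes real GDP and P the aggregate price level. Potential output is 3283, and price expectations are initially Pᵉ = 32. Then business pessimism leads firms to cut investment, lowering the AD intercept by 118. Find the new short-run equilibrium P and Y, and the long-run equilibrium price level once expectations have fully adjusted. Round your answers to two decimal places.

Short run: P = 92.00, Y = 3403.00. Long run: P = 105.33.

AD shifts left: new AD is Y = 4231 − 9P. With Pᵉ = 32, SRAS is Y = 3219 + 2P.
Short run: 4231 − 9P = 3219 + 2P gives 1012 = 11P, so P = 92.00 and Y = 4231 − 9P = 3403.00.
Y = 3403.00 is above potential 3283; expectations adjust and SRAS shifts left until Y = 3283.
Long run: on the new AD curve, 3283 = 4231 − 9P gives P = 105.33.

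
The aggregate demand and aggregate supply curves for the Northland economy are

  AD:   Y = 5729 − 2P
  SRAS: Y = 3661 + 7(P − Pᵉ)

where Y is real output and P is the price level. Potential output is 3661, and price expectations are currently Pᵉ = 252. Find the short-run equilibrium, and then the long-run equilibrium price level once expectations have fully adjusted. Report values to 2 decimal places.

Short run: P = 425.78, Y = 4877.44. Long run: P = 1034.00.

Short run: with Pᵉ = 252, SRAS is Y = 1897 + 7P. Setting AD = SRAS gives 3832 = 9P, so P = 425.78 and Y = 5729 − 2P = 4877.44.
Output 4877.44 is above potential 3661, so over time expected prices rise and SRAS shifts left until Y returns to 3661.
Long run: Y = 3661 on the AD curve gives 3661 = 5729 − 2P, so P = 1034.00.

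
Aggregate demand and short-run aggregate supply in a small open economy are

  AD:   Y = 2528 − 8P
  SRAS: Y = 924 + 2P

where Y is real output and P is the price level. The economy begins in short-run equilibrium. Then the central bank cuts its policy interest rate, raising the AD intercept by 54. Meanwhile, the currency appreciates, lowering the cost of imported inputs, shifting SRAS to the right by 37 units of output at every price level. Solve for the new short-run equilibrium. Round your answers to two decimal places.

After both shocks: AD is Y = 2582 − 8P and SRAS is Y = 961 + 2P.
Setting them equal: 1621 = 10P, so P = 162.10.
Substituting into AD, Y = 1285.20.

P = 162.10, Y = 1285.20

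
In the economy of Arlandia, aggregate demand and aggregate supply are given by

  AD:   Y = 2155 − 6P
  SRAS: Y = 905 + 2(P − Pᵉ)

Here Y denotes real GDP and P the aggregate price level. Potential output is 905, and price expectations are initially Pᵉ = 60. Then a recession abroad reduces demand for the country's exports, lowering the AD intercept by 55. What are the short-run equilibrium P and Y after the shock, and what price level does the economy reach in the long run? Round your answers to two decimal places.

AD shifts left: new AD is Y = 2100 − 6P. With Pᵉ = 60, SRAS is Y = 785 + 2P.
Short run: 2100 − 6P = 785 + 2P gives 1315 = 8P, so P = 164.38 and Y = 2100 − 6P = 1113.75.
Y = 1113.75 is above potential 905; expectations adjust and SRAS shifts left until Y = 905.
Long run: on the new AD curve, 905 = 2100 − 6P gives P = 199.17.

Short run: P = 164.38, Y = 1113.75. Long run: P = 199.17.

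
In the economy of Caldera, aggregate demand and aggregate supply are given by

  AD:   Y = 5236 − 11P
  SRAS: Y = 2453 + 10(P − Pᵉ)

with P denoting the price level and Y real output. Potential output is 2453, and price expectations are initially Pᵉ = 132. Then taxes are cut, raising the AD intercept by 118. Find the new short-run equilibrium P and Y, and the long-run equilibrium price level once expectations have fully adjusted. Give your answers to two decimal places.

Short run: P = 201.00, Y = 3143.00. Long run: P = 263.73.

AD shifts right: new AD is Y = 5354 − 11P. With Pᵉ = 132, SRAS is Y = 1133 + 10P.
Short run: 5354 − 11P = 1133 + 10P gives 4221 = 21P, so P = 201.00 and Y = 5354 − 11P = 3143.00.
Y = 3143.00 is above potential 2453; expectations adjust and SRAS shifts left until Y = 2453.
Long run: on the new AD curve, 2453 = 5354 − 11P gives P = 263.73.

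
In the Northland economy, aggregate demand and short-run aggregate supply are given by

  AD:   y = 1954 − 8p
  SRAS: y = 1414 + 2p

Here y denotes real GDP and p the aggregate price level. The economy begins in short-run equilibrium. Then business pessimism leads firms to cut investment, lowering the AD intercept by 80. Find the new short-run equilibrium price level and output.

p = 46, y = 1506

This is a negative demand shock: AD shifts left.
New AD: y = 1874 − 8p.
Set AD = SRAS: 1874 − 8p = 1414 + 2p, so 460 = 10p and p = 46.
y = 1874 − 8·46 = 1506.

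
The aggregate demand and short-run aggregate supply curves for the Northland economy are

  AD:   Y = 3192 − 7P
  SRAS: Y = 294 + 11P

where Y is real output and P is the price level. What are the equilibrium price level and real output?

P = 161, Y = 2065

Set AD = SRAS: 3192 − 7P = 294 + 11P, so 2898 = 18P and P = 161.
Then Y = 3192 − 7·161 = 2065.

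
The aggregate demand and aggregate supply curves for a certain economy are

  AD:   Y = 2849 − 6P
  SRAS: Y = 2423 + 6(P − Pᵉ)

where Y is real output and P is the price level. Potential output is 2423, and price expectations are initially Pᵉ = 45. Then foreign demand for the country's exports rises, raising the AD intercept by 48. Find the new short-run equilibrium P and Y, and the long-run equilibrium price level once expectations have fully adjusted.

Short run: P = 62, Y = 2525. Long run: P = 79.

AD shifts right: new AD is Y = 2897 − 6P. With Pᵉ = 45, SRAS is Y = 2153 + 6P.
Short run: 2897 − 6P = 2153 + 6P gives 744 = 12P, so P = 62 and Y = 2897 − 6·62 = 2525.
Y = 2525 is above potential 2423; expectations adjust and SRAS shifts left until Y = 2423.
Long run: on the new AD curve, 2423 = 2897 − 6P gives P = 79.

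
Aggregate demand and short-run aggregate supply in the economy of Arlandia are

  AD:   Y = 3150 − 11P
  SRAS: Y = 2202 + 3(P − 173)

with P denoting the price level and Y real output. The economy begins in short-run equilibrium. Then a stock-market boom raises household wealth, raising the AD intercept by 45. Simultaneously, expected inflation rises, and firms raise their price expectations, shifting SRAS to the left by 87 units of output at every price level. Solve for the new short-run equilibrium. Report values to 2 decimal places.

P = 114.21, Y = 1938.64

After both shocks: AD is Y = 3195 − 11P and SRAS is Y = 1596 + 3P.
Setting them equal: 1599 = 14P, so P = 114.21.
Substituting into AD, Y = 1938.64.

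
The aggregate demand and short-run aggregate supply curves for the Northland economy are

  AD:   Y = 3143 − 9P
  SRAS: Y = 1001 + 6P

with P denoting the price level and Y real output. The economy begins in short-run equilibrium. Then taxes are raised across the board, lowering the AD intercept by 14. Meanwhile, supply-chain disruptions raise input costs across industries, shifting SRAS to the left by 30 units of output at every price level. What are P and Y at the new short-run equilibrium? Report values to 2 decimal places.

After both shocks: AD is Y = 3129 − 9P and SRAS is Y = 971 + 6P.
Setting them equal: 2158 = 15P, so P = 143.87.
Substituting into AD, Y = 1834.20.

P = 143.87, Y = 1834.20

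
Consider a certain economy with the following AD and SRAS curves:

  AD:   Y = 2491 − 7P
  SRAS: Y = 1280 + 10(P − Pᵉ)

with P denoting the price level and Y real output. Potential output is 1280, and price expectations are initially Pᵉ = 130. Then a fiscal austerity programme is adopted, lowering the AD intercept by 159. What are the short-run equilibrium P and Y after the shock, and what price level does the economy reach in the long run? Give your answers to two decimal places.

Short run: P = 138.35, Y = 1363.53. Long run: P = 150.29.

AD shifts left: new AD is Y = 2332 − 7P. With Pᵉ = 130, SRAS is Y = 10P − 20.
Short run: 2332 − 7P = 10P − 20 gives 2352 = 17P, so P = 138.35 and Y = 2332 − 7P = 1363.53.
Y = 1363.53 is above potential 1280; expectations adjust and SRAS shifts left until Y = 1280.
Long run: on the new AD curve, 1280 = 2332 − 7P gives P = 150.29.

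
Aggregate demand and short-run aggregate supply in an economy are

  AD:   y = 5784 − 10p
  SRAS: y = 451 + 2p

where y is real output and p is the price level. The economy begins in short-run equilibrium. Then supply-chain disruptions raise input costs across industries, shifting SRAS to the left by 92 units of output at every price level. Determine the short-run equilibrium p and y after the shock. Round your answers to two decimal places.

This is a negative supply shock: SRAS shifts left.
New SRAS: y = 359 + 2p.
Set AD = SRAS: 5784 − 10p = 359 + 2p, so 5425 = 12p and p = 452.08.
Substituting into AD, y = 1263.17.

p = 452.08, y = 1263.17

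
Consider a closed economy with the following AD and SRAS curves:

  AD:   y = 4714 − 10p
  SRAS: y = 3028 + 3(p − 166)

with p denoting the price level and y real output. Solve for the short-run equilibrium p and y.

Write SRAS as y = 3028 + 3p − 498 = 2530 + 3p.
Set AD = SRAS: 4714 − 10p = 2530 + 3p, so 2184 = 13p and p = 168.
Then y = 4714 − 10·168 = 3034.

p = 168, y = 3034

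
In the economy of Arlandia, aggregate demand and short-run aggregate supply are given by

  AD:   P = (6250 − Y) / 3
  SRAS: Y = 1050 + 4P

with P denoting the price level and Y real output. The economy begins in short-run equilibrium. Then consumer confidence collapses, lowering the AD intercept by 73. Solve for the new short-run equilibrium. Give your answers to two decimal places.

This is a negative demand shock: AD shifts left.
New AD: Y = 6177 − 3P.
Set AD = SRAS: 6177 − 3P = 1050 + 4P, so 5127 = 7P and P = 732.43.
Substituting into AD, Y = 3979.71.

P = 732.43, Y = 3979.71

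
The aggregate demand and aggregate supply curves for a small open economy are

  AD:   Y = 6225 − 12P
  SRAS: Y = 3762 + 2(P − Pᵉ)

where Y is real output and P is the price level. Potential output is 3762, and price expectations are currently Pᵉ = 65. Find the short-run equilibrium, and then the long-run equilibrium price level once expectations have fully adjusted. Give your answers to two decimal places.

Short run: P = 185.21, Y = 4002.43. Long run: P = 205.25.

Short run: with Pᵉ = 65, SRAS is Y = 3632 + 2P. Setting AD = SRAS gives 2593 = 14P, so P = 185.21 and Y = 6225 − 12P = 4002.43.
Output 4002.43 is above potential 3762, so over time expected prices rise and SRAS shifts left until Y returns to 3762.
Long run: Y = 3762 on the AD curve gives 3762 = 6225 − 12P, so P = 205.25.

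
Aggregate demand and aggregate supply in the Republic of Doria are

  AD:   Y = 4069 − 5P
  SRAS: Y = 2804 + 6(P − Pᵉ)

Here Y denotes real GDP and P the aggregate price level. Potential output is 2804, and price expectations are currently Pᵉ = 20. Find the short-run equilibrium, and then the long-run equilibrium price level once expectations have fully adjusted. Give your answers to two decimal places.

Short run: P = 125.91, Y = 3439.45. Long run: P = 253.00.

Short run: with Pᵉ = 20, SRAS is Y = 2684 + 6P. Setting AD = SRAS gives 1385 = 11P, so P = 125.91 and Y = 4069 − 5P = 3439.45.
Output 3439.45 is above potential 2804, so over time expected prices rise and SRAS shifts left until Y returns to 2804.
Long run: Y = 2804 on the AD curve gives 2804 = 4069 − 5P, so P = 253.00.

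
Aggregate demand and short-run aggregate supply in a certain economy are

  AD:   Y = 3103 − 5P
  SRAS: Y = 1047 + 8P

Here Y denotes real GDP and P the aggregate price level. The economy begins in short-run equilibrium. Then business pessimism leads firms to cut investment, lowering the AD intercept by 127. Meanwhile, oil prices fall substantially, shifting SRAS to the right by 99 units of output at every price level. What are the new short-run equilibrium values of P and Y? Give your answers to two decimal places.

P = 140.77, Y = 2272.15

After both shocks: AD is Y = 2976 − 5P and SRAS is Y = 1146 + 8P.
Setting them equal: 1830 = 13P, so P = 140.77.
Substituting into AD, Y = 2272.15.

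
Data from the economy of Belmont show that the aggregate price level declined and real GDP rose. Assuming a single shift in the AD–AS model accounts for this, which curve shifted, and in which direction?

P fell and Y rose. An AD shift moves P and Y in the same direction; an SRAS shift moves them in opposite directions.
Here P and Y moved in opposite directions, so the SRAS curve shifted.
Since Y rose, SRAS shifted right.

SRAS shifted right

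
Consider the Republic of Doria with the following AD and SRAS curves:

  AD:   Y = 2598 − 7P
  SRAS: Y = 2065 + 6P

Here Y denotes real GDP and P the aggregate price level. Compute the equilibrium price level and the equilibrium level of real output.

P = 41, Y = 2311

Set AD = SRAS: 2598 − 7P = 2065 + 6P, so 533 = 13P and P = 41.
Then Y = 2598 − 7·41 = 2311.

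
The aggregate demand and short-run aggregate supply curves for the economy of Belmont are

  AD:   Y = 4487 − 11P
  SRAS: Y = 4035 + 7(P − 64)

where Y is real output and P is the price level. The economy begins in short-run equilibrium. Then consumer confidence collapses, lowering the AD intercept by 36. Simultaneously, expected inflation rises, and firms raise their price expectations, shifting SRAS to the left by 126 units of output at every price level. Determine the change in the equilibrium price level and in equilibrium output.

After both shocks: AD is Y = 4451 − 11P and SRAS is Y = 3461 + 7P.
Setting them equal: 990 = 18P, so P = 55.
Y = 4451 − 11·55 = 3846.
Initially P = 50, Y = 3937, so ΔP = +5 and ΔY = -91.

ΔP = +5, ΔY = -91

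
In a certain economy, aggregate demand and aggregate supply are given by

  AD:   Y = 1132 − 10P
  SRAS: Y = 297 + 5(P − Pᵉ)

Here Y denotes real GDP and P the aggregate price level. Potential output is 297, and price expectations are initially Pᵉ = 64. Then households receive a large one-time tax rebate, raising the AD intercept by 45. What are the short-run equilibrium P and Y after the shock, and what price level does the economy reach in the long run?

Short run: P = 80, Y = 377. Long run: P = 88.

AD shifts right: new AD is Y = 1177 − 10P. With Pᵉ = 64, SRAS is Y = 5P − 23.
Short run: 1177 − 10P = 5P − 23 gives 1200 = 15P, so P = 80 and Y = 1177 − 10·80 = 377.
Y = 377 is above potential 297; expectations adjust and SRAS shifts left until Y = 297.
Long run: on the new AD curve, 297 = 1177 − 10P gives P = 88.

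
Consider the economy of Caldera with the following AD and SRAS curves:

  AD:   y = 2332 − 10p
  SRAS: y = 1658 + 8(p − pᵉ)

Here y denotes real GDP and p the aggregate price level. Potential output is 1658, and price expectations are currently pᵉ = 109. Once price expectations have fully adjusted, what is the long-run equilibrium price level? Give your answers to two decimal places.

Short run: with pᵉ = 109, SRAS is y = 786 + 8p. Setting AD = SRAS gives 1546 = 18p, so p = 85.89 and y = 2332 − 10p = 1473.11.
Output 1473.11 is below potential 1658, so over time expected prices fall and SRAS shifts right until y returns to 1658.
Long run: y = 1658 on the AD curve gives 1658 = 2332 − 10p, so p = 67.40.

Long-run p = 67.40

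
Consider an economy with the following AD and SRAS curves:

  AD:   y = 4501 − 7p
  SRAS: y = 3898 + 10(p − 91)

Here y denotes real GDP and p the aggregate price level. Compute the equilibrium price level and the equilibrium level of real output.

p = 89, y = 3878

Write SRAS as y = 3898 + 10p − 910 = 2988 + 10p.
Set AD = SRAS: 4501 − 7p = 2988 + 10p, so 1513 = 17p and p = 89.
Then y = 4501 − 7·89 = 3878.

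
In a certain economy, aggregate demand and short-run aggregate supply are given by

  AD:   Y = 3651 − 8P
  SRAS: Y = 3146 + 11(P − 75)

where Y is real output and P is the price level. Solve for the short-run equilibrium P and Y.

P = 70, Y = 3091

Write SRAS as Y = 3146 + 11P − 825 = 2321 + 11P.
Set AD = SRAS: 3651 − 8P = 2321 + 11P, so 1330 = 19P and P = 70.
Then Y = 3651 − 8·70 = 3091.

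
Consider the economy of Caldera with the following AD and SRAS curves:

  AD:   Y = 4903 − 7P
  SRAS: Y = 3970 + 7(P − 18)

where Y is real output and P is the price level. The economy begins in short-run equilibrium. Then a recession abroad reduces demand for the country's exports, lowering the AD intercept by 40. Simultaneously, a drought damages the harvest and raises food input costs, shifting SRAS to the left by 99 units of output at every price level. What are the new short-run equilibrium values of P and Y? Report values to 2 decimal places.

P = 79.86, Y = 4304.00

After both shocks: AD is Y = 4863 − 7P and SRAS is Y = 3745 + 7P.
Setting them equal: 1118 = 14P, so P = 79.86.
Substituting into AD, Y = 4304.00.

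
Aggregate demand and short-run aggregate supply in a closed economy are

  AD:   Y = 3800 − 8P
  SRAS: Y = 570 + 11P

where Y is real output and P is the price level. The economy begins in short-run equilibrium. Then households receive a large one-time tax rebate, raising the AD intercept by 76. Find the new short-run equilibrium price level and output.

P = 174, Y = 2484

This is a positive demand shock: AD shifts right.
New AD: Y = 3876 − 8P.
Set AD = SRAS: 3876 − 8P = 570 + 11P, so 3306 = 19P and P = 174.
Y = 3876 − 8·174 = 2484.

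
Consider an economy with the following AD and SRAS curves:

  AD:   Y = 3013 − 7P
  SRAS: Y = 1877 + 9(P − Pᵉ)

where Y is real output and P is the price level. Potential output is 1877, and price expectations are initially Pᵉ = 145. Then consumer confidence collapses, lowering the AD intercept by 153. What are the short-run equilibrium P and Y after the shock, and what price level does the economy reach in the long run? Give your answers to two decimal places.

Short run: P = 143.00, Y = 1859.00. Long run: P = 140.43.

AD shifts left: new AD is Y = 2860 − 7P. With Pᵉ = 145, SRAS is Y = 572 + 9P.
Short run: 2860 − 7P = 572 + 9P gives 2288 = 16P, so P = 143.00 and Y = 2860 − 7P = 1859.00.
Y = 1859.00 is below potential 1877; expectations adjust and SRAS shifts right until Y = 1877.
Long run: on the new AD curve, 1877 = 2860 − 7P gives P = 140.43.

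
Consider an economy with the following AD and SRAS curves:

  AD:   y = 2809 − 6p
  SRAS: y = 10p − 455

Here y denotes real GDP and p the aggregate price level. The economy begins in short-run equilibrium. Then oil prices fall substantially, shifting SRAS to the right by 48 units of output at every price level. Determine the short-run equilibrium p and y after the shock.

p = 201, y = 1603

This is a positive supply shock: SRAS shifts right.
New SRAS: y = 10p − 407.
Set AD = SRAS: 2809 − 6p = 10p − 407, so 3216 = 16p and p = 201.
y = 2809 − 6·201 = 1603.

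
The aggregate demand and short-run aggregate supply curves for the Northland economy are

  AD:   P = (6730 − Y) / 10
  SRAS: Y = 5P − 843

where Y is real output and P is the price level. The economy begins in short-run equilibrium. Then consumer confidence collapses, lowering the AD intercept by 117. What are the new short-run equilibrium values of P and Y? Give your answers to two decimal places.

P = 497.07, Y = 1642.33

This is a negative demand shock: AD shifts left.
New AD: Y = 6613 − 10P.
Set AD = SRAS: 6613 − 10P = 5P − 843, so 7456 = 15P and P = 497.07.
Substituting into AD, Y = 1642.33.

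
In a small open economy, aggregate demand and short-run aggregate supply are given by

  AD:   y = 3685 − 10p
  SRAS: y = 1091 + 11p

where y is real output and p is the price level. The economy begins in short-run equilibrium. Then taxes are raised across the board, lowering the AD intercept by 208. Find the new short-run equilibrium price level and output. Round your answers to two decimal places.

p = 113.62, y = 2340.81

This is a negative demand shock: AD shifts left.
New AD: y = 3477 − 10p.
Set AD = SRAS: 3477 − 10p = 1091 + 11p, so 2386 = 21p and p = 113.62.
Substituting into AD, y = 2340.81.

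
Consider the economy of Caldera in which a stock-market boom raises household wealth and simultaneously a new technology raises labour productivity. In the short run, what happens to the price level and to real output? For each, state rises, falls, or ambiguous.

Price level: ambiguous; output: rises

The first event is a positive demand shock: AD shifts right, which by itself pushes P up and Y up.
The second is a favourable supply shock: SRAS shifts right, which by itself pushes P down and Y up.
The two shocks push P in opposite directions, so the effect on P is ambiguous. Both shocks push Y up, so Y rises.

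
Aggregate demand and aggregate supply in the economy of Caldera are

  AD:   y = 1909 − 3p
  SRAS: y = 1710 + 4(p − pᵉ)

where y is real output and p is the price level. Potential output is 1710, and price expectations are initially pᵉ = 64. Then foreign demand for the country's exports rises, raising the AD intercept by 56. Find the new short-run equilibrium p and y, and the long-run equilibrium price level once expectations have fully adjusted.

AD shifts right: new AD is y = 1965 − 3p. With pᵉ = 64, SRAS is y = 1454 + 4p.
Short run: 1965 − 3p = 1454 + 4p gives 511 = 7p, so p = 73 and y = 1965 − 3·73 = 1746.
y = 1746 is above potential 1710; expectations adjust and SRAS shifts left until y = 1710.
Long run: on the new AD curve, 1710 = 1965 − 3p gives p = 85.

Short run: p = 73, y = 1746. Long run: p = 85.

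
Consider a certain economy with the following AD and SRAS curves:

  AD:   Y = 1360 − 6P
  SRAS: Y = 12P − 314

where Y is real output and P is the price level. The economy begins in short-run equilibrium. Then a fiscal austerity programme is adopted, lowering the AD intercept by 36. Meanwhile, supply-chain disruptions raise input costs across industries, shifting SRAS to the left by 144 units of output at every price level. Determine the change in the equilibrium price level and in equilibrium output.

After both shocks: AD is Y = 1324 − 6P and SRAS is Y = 12P − 458.
Setting them equal: 1782 = 18P, so P = 99.
Y = 1324 − 6·99 = 730.
Initially P = 93, Y = 802, so ΔP = +6 and ΔY = -72.

ΔP = +6, ΔY = -72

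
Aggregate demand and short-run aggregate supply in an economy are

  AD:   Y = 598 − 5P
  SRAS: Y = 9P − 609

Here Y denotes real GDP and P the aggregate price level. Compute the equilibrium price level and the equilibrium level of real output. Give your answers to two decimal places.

Set AD = SRAS: 598 − 5P = 9P − 609, so 1207 = 14P and P = 86.21.
Substituting into AD, Y = 598 − 5P = 166.93.

P = 86.21, Y = 166.93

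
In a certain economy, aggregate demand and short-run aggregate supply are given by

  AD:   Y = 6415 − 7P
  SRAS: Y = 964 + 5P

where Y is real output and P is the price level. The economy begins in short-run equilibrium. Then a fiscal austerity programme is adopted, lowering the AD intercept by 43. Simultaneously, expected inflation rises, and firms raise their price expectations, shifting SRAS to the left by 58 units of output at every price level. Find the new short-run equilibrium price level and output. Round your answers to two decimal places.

P = 455.50, Y = 3183.50

After both shocks: AD is Y = 6372 − 7P and SRAS is Y = 906 + 5P.
Setting them equal: 5466 = 12P, so P = 455.50.
Substituting into AD, Y = 3183.50.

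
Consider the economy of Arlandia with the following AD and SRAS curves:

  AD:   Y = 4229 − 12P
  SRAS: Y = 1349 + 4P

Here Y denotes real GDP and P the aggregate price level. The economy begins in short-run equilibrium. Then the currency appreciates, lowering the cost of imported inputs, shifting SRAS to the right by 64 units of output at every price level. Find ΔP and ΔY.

This is a positive supply shock: SRAS shifts right.
New SRAS: Y = 1413 + 4P.
Set AD = SRAS: 4229 − 12P = 1413 + 4P, so 2816 = 16P and P = 176.
Y = 4229 − 12·176 = 2117.
Initially P = 180, Y = 2069, so ΔP = -4 and ΔY = +48.

ΔP = -4, ΔY = +48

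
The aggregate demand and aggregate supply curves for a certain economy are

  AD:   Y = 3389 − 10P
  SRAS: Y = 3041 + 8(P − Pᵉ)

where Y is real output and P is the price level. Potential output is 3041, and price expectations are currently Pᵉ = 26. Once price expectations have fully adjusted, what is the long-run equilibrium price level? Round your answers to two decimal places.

Long-run P = 34.80

Short run: with Pᵉ = 26, SRAS is Y = 2833 + 8P. Setting AD = SRAS gives 556 = 18P, so P = 30.89 and Y = 3389 − 10P = 3080.11.
Output 3080.11 is above potential 3041, so over time expected prices rise and SRAS shifts left until Y returns to 3041.
Long run: Y = 3041 on the AD curve gives 3041 = 3389 − 10P, so P = 34.80.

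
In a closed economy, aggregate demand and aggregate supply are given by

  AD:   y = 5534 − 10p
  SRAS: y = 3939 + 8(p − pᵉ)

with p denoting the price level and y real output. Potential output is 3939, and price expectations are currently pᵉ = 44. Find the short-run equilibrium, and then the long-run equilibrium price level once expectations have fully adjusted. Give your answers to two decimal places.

Short run: with pᵉ = 44, SRAS is y = 3587 + 8p. Setting AD = SRAS gives 1947 = 18p, so p = 108.17 and y = 5534 − 10p = 4452.33.
Output 4452.33 is above potential 3939, so over time expected prices rise and SRAS shifts left until y returns to 3939.
Long run: y = 3939 on the AD curve gives 3939 = 5534 − 10p, so p = 159.50.

Short run: p = 108.17, y = 4452.33. Long run: p = 159.50.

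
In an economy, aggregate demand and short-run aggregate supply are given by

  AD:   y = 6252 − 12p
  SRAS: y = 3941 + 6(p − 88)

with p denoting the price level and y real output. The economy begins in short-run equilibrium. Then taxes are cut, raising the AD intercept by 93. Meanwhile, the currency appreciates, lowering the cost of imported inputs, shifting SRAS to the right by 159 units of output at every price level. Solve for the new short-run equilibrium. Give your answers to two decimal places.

After both shocks: AD is y = 6345 − 12p and SRAS is y = 3572 + 6p.
Setting them equal: 2773 = 18p, so p = 154.06.
Substituting into AD, y = 4496.33.

p = 154.06, y = 4496.33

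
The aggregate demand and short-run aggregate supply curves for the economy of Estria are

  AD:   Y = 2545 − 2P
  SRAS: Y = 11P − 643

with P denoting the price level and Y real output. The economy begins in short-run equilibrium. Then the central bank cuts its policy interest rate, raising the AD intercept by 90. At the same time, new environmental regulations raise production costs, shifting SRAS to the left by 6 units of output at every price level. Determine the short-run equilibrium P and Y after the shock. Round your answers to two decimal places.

P = 252.62, Y = 2129.77

After both shocks: AD is Y = 2635 − 2P and SRAS is Y = 11P − 649.
Setting them equal: 3284 = 13P, so P = 252.62.
Substituting into AD, Y = 2129.77.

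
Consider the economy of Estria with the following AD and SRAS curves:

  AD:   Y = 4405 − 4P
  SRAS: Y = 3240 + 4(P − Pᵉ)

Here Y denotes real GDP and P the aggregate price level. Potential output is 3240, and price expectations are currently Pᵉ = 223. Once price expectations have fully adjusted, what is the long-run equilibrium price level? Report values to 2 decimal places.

Long-run P = 291.25

Short run: with Pᵉ = 223, SRAS is Y = 2348 + 4P. Setting AD = SRAS gives 2057 = 8P, so P = 257.13 and Y = 4405 − 4P = 3376.50.
Output 3376.50 is above potential 3240, so over time expected prices rise and SRAS shifts left until Y returns to 3240.
Long run: Y = 3240 on the AD curve gives 3240 = 4405 − 4P, so P = 291.25.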